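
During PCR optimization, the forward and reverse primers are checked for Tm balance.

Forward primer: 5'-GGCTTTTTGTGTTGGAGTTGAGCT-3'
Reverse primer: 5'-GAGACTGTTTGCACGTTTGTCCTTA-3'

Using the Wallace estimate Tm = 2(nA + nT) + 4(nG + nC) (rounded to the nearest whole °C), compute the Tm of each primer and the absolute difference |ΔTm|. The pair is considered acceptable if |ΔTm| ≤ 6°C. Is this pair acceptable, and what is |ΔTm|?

|ΔTm| = 2°C; the pair is acceptable.

Forward: A=2 T=11 G=9 C=2 → Tm = 2·13 + 4·11 = 70°C.
Reverse: A=4 T=10 G=6 C=5 → Tm = 2·14 + 4·11 = 72°C.
|ΔTm| = |70 − 72| = 2°C, ≤ 6°C.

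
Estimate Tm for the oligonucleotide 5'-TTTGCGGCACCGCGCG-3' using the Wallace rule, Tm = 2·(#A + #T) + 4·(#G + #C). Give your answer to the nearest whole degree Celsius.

56°C

Base counts: A=1, T=3, G=6, C=6 (length 16).
Tm = 2·(1+3) + 4·(6+6) = 2·4 + 4·12 = 8 + 48 = 56°C.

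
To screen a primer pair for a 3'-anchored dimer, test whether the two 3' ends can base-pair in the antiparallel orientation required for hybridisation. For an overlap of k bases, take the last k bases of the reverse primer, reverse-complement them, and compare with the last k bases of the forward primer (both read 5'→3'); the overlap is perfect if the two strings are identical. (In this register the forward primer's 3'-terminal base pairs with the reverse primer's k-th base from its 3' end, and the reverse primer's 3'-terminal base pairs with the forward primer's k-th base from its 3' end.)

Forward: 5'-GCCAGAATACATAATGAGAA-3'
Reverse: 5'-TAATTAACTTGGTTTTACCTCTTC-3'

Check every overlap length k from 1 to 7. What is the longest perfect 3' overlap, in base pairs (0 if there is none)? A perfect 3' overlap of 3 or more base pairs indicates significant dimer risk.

Last 7 bases (5'→3') — forward …ATGAGAA, reverse …CCTCTTC.
Reverse complement of the reverse primer's last 7 bases: GAAGAGG; its first k bases are the reverse complement of the reverse primer's last k bases, so a perfect k-base overlap needs the forward primer's last k bases to equal them.
Comparing (forward last k vs required): k=1: A vs G ✗; k=2: AA vs GA ✗; k=3: GAA vs GAA ✓; k=4: AGAA vs GAAG ✗; k=5: GAGAA vs GAAGA ✗; k=6: TGAGAA vs GAAGAG ✗; k=7: ATGAGAA vs GAAGAGG ✗.
Only k = 3 is perfect, so the longest perfect 3' overlap is 3.

Longest perfect overlap: 3 complementary base pairs; significant dimer risk (threshold 3).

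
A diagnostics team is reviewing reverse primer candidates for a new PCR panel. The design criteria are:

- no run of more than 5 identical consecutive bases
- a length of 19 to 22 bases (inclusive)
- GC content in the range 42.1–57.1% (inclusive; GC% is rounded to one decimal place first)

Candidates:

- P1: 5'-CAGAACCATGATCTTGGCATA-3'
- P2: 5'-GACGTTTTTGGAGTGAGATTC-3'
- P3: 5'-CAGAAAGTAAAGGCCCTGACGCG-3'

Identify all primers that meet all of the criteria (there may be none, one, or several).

P1 (21 nt, A=7 T=5 G=4 C=5): longest run = 2 ✓; length 21 ✓; GC 9/21 = 42.9% ✓ — passes.
P2 (21 nt, A=4 T=8 G=7 C=2): longest run = 5 ✓; length 21 ✓; GC 9/21 = 42.9% ✓ — passes.
P3 (23 nt, A=8 T=2 G=7 C=6): longest run = 3 ✓; length 23, outside 19–22 ✗; GC 13/23 = 56.5% ✓ — fails.

P1 and P2.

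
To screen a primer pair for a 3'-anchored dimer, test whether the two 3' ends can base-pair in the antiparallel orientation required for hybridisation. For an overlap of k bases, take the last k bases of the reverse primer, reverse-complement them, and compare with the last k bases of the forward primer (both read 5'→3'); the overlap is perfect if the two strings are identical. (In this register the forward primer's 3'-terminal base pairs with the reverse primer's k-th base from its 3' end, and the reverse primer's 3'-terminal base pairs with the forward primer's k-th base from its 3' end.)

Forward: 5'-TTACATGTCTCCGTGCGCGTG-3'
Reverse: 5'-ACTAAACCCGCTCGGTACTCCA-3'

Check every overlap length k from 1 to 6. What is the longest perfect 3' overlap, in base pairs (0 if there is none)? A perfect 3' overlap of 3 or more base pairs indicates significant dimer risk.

Longest perfect overlap: 2 complementary base pairs; below the dimer-risk threshold (threshold 3).

Last 6 bases (5'→3') — forward …CGCGTG, reverse …ACTCCA.
Reverse complement of the reverse primer's last 6 bases: TGGAGT; its first k bases are the reverse complement of the reverse primer's last k bases, so a perfect k-base overlap needs the forward primer's last k bases to equal them.
Comparing (forward last k vs required): k=1: G vs T ✗; k=2: TG vs TG ✓; k=3: GTG vs TGG ✗; k=4: CGTG vs TGGA ✗; k=5: GCGTG vs TGGAG ✗; k=6: CGCGTG vs TGGAGT ✗.
Only k = 2 is perfect, so the longest perfect 3' overlap is 2.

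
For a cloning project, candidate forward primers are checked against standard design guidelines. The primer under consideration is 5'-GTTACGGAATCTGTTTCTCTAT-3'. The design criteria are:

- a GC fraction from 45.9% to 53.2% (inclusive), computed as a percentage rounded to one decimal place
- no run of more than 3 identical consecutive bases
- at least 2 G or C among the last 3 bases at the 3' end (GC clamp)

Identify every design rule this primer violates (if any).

Base counts: A=4, T=10, G=4, C=4 (length 22).
GC content: GC 8/22 = 36.4%, outside 45.9–53.2% ✗
homopolymer run: longest run = 3 ✓
GC clamp: 3' end TAT has 0 G/C, need ≥2 ✗

Fails: GC content, GC clamp.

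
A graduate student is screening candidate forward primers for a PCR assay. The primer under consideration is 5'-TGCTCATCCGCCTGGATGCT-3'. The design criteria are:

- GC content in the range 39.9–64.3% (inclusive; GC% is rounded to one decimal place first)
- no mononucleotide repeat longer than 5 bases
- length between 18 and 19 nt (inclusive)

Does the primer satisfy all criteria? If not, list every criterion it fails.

Base counts: A=2, T=6, G=5, C=7 (length 20).
GC content: GC 12/20 = 60.0% ✓
homopolymer run: longest run = 2 ✓
length: length 20, outside 18–19 ✗

Fails: length.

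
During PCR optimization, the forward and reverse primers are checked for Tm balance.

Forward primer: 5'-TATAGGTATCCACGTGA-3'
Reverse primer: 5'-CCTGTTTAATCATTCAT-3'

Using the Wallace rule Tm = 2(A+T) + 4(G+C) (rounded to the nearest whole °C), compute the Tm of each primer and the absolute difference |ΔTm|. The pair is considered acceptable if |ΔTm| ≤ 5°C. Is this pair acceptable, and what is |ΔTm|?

Forward: A=5 T=5 G=4 C=3 → Tm = 2·10 + 4·7 = 48°C.
Reverse: A=4 T=8 G=1 C=4 → Tm = 2·12 + 4·5 = 44°C.
|ΔTm| = |48 − 44| = 4°C, ≤ 5°C.

|ΔTm| = 4°C; the pair is acceptable.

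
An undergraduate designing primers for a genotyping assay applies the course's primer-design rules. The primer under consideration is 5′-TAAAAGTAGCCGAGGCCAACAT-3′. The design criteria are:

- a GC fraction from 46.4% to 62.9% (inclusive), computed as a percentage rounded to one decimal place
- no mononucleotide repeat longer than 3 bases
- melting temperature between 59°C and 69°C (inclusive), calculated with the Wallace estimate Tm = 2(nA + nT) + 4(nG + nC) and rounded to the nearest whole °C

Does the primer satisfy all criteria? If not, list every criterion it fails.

Base counts: A=9, T=3, G=5, C=5 (length 22).
GC content: GC 10/22 = 45.5%, outside 46.4–62.9% ✗
homopolymer run: longest run = 4, exceeds 3 ✗
Tm: Tm = 2·12 + 4·10 = 64°C ✓

Fails: GC content, homopolymer run.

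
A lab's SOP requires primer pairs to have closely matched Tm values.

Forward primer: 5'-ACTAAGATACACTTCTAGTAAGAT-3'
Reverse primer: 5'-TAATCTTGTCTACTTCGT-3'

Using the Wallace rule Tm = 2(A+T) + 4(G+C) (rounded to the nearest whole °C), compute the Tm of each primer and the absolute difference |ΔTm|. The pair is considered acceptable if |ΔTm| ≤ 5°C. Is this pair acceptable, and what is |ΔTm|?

|ΔTm| = 14°C; the pair is not acceptable.

Forward: A=10 T=7 G=3 C=4 → Tm = 2·17 + 4·7 = 62°C.
Reverse: A=3 T=9 G=2 C=4 → Tm = 2·12 + 4·6 = 48°C.
|ΔTm| = |62 − 48| = 14°C, > 5°C.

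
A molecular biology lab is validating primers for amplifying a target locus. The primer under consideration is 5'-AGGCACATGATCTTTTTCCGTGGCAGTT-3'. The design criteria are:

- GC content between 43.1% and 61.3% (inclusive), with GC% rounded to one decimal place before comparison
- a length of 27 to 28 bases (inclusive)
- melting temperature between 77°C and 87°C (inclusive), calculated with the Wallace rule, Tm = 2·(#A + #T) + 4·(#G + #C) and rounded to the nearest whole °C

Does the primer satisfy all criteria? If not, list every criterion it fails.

Meets all criteria.

Base counts: A=5, T=10, G=7, C=6 (length 28).
GC content: GC 13/28 = 46.4% ✓
length: length 28 ✓
Tm: Tm = 2·15 + 4·13 = 82°C ✓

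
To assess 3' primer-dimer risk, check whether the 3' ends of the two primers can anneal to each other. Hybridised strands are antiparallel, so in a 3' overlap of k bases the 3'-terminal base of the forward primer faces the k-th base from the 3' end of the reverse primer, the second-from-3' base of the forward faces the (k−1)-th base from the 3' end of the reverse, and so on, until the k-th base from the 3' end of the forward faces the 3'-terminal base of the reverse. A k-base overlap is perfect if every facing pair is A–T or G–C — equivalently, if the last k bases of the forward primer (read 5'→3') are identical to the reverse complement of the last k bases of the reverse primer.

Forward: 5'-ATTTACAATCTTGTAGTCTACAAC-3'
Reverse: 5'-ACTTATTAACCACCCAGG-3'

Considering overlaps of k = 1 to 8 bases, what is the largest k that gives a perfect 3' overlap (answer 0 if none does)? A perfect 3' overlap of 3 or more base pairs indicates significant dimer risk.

Last 8 bases (5'→3') — forward …TCTACAAC, reverse …CACCCAGG.
Reverse complement of the reverse primer's last 8 bases: CCTGGGTG; its first k bases are the reverse complement of the reverse primer's last k bases, so a perfect k-base overlap needs the forward primer's last k bases to equal them.
Comparing (forward last k vs required): k=1: C vs C ✓; k=2: AC vs CC ✗; k=3: AAC vs CCT ✗; k=4: CAAC vs CCTG ✗; k=5: ACAAC vs CCTGG ✗; k=6: TACAAC vs CCTGGG ✗; k=7: CTACAAC vs CCTGGGT ✗; k=8: TCTACAAC vs CCTGGGTG ✗.
Only k = 1 is perfect, so the longest perfect 3' overlap is 1.

Longest perfect overlap: 1 complementary base pair; below the dimer-risk threshold (threshold 3).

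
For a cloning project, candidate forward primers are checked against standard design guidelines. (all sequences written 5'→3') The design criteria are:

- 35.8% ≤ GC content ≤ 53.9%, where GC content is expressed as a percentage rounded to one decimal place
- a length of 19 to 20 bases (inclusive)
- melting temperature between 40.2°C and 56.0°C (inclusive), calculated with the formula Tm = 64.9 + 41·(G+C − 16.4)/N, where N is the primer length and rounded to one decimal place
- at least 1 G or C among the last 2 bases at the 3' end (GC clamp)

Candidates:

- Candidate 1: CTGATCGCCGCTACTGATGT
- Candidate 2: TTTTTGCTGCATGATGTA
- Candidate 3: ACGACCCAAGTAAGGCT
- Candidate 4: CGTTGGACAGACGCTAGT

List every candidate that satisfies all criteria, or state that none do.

None of the candidates satisfy all criteria.

Candidate 1 (20 nt, A=3 T=6 G=5 C=6): GC 11/20 = 55.0%, outside 35.8–53.9% ✗; length 20 ✓; Tm = 64.9 + 41·(11 − 16.4)/20 = 53.8°C ✓; 3' end GT has 1 G/C ✓ — fails.
Candidate 2 (18 nt, A=3 T=9 G=4 C=2): GC 6/18 = 33.3%, outside 35.8–53.9% ✗; length 18, outside 19–20 ✗; Tm = 64.9 + 41·(6 − 16.4)/18 = 41.2°C ✓; 3' end TA has 0 G/C, need ≥1 ✗ — fails.
Candidate 3 (17 nt, A=6 T=2 G=4 C=5): GC 9/17 = 52.9% ✓; length 17, outside 19–20 ✗; Tm = 64.9 + 41·(9 − 16.4)/17 = 47.1°C ✓; 3' end CT has 1 G/C ✓ — fails.
Candidate 4 (18 nt, A=4 T=4 G=6 C=4): GC 10/18 = 55.6%, outside 35.8–53.9% ✗; length 18, outside 19–20 ✗; Tm = 64.9 + 41·(10 − 16.4)/18 = 50.3°C ✓; 3' end GT has 1 G/C ✓ — fails.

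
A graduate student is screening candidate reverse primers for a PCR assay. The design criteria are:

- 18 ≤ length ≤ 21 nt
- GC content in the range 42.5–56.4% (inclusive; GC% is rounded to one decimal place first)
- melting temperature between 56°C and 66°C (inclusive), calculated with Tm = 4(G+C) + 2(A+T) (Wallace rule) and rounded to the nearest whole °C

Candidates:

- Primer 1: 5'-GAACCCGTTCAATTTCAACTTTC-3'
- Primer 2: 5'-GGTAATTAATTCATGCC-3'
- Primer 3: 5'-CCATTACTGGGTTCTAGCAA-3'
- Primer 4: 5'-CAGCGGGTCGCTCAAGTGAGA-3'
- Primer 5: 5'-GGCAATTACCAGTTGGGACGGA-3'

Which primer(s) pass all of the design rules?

Primer 1 (23 nt, A=6 T=8 G=2 C=7): length 23, outside 18–21 ✗; GC 9/23 = 39.1%, outside 42.5–56.4% ✗; Tm = 2·14 + 4·9 = 64°C ✓ — fails.
Primer 2 (17 nt, A=5 T=6 G=3 C=3): length 17, outside 18–21 ✗; GC 6/17 = 35.3%, outside 42.5–56.4% ✗; Tm = 2·11 + 4·6 = 46°C, outside 56–66°C ✗ — fails.
Primer 3 (20 nt, A=5 T=6 G=4 C=5): length 20 ✓; GC 9/20 = 45.0% ✓; Tm = 2·11 + 4·9 = 58°C ✓ — passes.
Primer 4 (21 nt, A=5 T=3 G=8 C=5): length 21 ✓; GC 13/21 = 61.9%, outside 42.5–56.4% ✗; Tm = 2·8 + 4·13 = 68°C, outside 56–66°C ✗ — fails.
Primer 5 (22 nt, A=6 T=4 G=8 C=4): length 22, outside 18–21 ✗; GC 12/22 = 54.5% ✓; Tm = 2·10 + 4·12 = 68°C, outside 56–66°C ✗ — fails.

Primer 3 only.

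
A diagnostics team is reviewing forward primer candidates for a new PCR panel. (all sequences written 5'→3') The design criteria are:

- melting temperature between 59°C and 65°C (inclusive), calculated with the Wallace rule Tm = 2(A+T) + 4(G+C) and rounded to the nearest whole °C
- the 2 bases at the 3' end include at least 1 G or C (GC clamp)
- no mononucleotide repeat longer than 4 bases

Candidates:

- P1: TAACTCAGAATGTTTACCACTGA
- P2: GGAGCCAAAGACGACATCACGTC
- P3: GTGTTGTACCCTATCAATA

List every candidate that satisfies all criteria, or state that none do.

P1 only.

P1 (23 nt, A=8 T=7 G=3 C=5): Tm = 2·15 + 4·8 = 62°C ✓; 3' end GA has 1 G/C ✓; longest run = 3 ✓ — passes.
P2 (23 nt, A=8 T=2 G=6 C=7): Tm = 2·10 + 4·13 = 72°C, outside 59–65°C ✗; 3' end TC has 1 G/C ✓; longest run = 3 ✓ — fails.
P3 (19 nt, A=5 T=7 G=3 C=4): Tm = 2·12 + 4·7 = 52°C, outside 59–65°C ✗; 3' end TA has 0 G/C, need ≥1 ✗; longest run = 3 ✓ — fails.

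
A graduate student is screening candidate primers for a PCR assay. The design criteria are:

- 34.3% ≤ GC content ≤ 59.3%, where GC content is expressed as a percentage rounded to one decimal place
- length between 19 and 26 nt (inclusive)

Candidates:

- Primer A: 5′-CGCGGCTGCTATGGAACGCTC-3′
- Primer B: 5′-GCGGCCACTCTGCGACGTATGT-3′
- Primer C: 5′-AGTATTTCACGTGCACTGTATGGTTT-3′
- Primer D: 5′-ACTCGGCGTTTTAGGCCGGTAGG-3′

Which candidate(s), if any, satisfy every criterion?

Primer A (21 nt, A=3 T=4 G=7 C=7): GC 14/21 = 66.7%, outside 34.3–59.3% ✗; length 21 ✓ — fails.
Primer B (22 nt, A=3 T=5 G=7 C=7): GC 14/22 = 63.6%, outside 34.3–59.3% ✗; length 22 ✓ — fails.
Primer C (26 nt, A=5 T=11 G=6 C=4): GC 10/26 = 38.5% ✓; length 26 ✓ — passes.
Primer D (23 nt, A=3 T=6 G=9 C=5): GC 14/23 = 60.9%, outside 34.3–59.3% ✗; length 23 ✓ — fails.

Primer C only.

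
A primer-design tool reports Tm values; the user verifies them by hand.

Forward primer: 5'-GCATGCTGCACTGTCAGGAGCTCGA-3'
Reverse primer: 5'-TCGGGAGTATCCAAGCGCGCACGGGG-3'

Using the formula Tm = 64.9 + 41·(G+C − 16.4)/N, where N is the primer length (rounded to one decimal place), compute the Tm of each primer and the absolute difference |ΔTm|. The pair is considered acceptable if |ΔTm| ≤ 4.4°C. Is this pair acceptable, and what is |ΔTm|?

Forward: G+C = 15, N = 25 → Tm = 64.9 + 41·(15 − 16.4)/25 = 62.6°C.
Reverse: G+C = 18, N = 26 → Tm = 64.9 + 41·(18 − 16.4)/26 = 67.4°C.
|ΔTm| = |62.6 − 67.4| = 4.8°C, > 4.4°C.

|ΔTm| = 4.8°C; the pair is not acceptable.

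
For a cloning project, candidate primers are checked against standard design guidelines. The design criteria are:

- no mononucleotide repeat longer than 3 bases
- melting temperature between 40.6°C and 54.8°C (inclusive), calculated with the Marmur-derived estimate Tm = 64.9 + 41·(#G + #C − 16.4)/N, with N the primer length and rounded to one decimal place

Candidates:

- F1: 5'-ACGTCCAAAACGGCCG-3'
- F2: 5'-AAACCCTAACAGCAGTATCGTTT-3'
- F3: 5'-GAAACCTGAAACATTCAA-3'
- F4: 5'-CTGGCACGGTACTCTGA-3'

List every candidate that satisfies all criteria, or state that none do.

F1 (16 nt, A=5 T=1 G=4 C=6): longest run = 4, exceeds 3 ✗; Tm = 64.9 + 41·(10 − 16.4)/16 = 48.5°C ✓ — fails.
F2 (23 nt, A=8 T=6 G=3 C=6): longest run = 3 ✓; Tm = 64.9 + 41·(9 − 16.4)/23 = 51.7°C ✓ — passes.
F3 (18 nt, A=9 T=3 G=2 C=4): longest run = 3 ✓; Tm = 64.9 + 41·(6 − 16.4)/18 = 41.2°C ✓ — passes.
F4 (17 nt, A=3 T=4 G=5 C=5): longest run = 2 ✓; Tm = 64.9 + 41·(10 − 16.4)/17 = 49.5°C ✓ — passes.

F2, F3 and F4.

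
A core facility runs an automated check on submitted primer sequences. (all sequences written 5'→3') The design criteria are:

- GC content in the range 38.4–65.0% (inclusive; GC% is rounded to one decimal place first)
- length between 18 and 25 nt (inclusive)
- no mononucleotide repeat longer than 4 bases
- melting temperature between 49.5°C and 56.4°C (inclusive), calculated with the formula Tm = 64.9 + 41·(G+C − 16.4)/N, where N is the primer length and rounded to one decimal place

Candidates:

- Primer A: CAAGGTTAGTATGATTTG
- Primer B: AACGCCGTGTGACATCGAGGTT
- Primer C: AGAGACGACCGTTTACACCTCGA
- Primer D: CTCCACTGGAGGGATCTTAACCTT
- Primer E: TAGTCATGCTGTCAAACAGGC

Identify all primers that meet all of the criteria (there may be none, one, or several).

Primer A (18 nt, A=5 T=7 G=5 C=1): GC 6/18 = 33.3%, outside 38.4–65.0% ✗; length 18 ✓; longest run = 3 ✓; Tm = 64.9 + 41·(6 − 16.4)/18 = 41.2°C, outside 49.5–56.4°C ✗ — fails.
Primer B (22 nt, A=5 T=5 G=7 C=5): GC 12/22 = 54.5% ✓; length 22 ✓; longest run = 2 ✓; Tm = 64.9 + 41·(12 − 16.4)/22 = 56.7°C, outside 49.5–56.4°C ✗ — fails.
Primer C (23 nt, A=7 T=4 G=5 C=7): GC 12/23 = 52.2% ✓; length 23 ✓; longest run = 3 ✓; Tm = 64.9 + 41·(12 − 16.4)/23 = 57.1°C, outside 49.5–56.4°C ✗ — fails.
Primer D (24 nt, A=5 T=7 G=5 C=7): GC 12/24 = 50.0% ✓; length 24 ✓; longest run = 3 ✓; Tm = 64.9 + 41·(12 − 16.4)/24 = 57.4°C, outside 49.5–56.4°C ✗ — fails.
Primer E (21 nt, A=6 T=5 G=5 C=5): GC 10/21 = 47.6% ✓; length 21 ✓; longest run = 3 ✓; Tm = 64.9 + 41·(10 − 16.4)/21 = 52.4°C ✓ — passes.

Primer E only.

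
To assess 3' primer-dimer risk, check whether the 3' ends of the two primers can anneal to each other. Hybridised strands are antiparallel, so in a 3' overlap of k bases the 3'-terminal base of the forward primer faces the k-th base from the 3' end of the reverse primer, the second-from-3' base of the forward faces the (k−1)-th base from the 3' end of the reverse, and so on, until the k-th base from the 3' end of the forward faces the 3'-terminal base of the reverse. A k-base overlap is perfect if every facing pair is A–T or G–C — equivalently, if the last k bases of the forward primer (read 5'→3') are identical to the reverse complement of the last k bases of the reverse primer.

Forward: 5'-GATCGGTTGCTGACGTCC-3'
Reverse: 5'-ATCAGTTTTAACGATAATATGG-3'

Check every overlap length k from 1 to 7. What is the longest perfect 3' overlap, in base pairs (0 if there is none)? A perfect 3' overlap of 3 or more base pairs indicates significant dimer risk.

Longest perfect overlap: 2 complementary base pairs; below the dimer-risk threshold (threshold 3).

Last 7 bases (5'→3') — forward …GACGTCC, reverse …AATATGG.
Reverse complement of the reverse primer's last 7 bases: CCATATT; its first k bases are the reverse complement of the reverse primer's last k bases, so a perfect k-base overlap needs the forward primer's last k bases to equal them.
Comparing (forward last k vs required): k=1: C vs C ✓; k=2: CC vs CC ✓; k=3: TCC vs CCA ✗; k=4: GTCC vs CCAT ✗; k=5: CGTCC vs CCATA ✗; k=6: ACGTCC vs CCATAT ✗; k=7: GACGTCC vs CCATATT ✗.
Perfect overlaps at k = 1, 2; the largest is 2.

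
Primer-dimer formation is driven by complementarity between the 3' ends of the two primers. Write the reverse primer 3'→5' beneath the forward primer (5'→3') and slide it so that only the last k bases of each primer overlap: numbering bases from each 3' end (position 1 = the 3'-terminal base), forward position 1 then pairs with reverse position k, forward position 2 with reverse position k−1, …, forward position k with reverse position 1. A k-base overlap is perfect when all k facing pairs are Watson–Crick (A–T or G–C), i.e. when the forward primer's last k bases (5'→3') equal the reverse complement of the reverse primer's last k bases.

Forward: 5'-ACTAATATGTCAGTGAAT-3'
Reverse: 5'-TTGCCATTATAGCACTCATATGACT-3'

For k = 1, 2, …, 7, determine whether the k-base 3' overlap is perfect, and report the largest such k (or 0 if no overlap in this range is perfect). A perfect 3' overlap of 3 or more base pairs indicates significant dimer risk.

Longest perfect overlap: 0 complementary base pairs; below the dimer-risk threshold (threshold 3).

Last 7 bases (5'→3') — forward …AGTGAAT, reverse …TATGACT.
Reverse complement of the reverse primer's last 7 bases: AGTCATA; its first k bases are the reverse complement of the reverse primer's last k bases, so a perfect k-base overlap needs the forward primer's last k bases to equal them.
Comparing (forward last k vs required): k=1: T vs A ✗; k=2: AT vs AG ✗; k=3: AAT vs AGT ✗; k=4: GAAT vs AGTC ✗; k=5: TGAAT vs AGTCA ✗; k=6: GTGAAT vs AGTCAT ✗; k=7: AGTGAAT vs AGTCATA ✗.
No overlap length from 1 to 7 is perfect, so the longest perfect 3' overlap is 0.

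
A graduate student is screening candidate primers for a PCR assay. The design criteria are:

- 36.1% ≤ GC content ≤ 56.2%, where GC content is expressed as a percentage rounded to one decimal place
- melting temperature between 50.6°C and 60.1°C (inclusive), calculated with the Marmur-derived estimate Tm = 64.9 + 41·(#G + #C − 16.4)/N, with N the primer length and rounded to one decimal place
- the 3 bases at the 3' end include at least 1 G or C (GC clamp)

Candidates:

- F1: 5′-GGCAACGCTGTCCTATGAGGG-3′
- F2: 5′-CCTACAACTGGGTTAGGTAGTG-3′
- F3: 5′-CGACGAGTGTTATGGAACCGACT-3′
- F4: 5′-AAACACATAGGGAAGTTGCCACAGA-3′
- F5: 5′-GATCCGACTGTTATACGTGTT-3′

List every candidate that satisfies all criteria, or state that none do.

F1 (21 nt, A=4 T=4 G=8 C=5): GC 13/21 = 61.9%, outside 36.1–56.2% ✗; Tm = 64.9 + 41·(13 − 16.4)/21 = 58.3°C ✓; 3' end GGG has 3 G/C ✓ — fails.
F2 (22 nt, A=5 T=6 G=7 C=4): GC 11/22 = 50.0% ✓; Tm = 64.9 + 41·(11 − 16.4)/22 = 54.8°C ✓; 3' end GTG has 2 G/C ✓ — passes.
F3 (23 nt, A=6 T=5 G=7 C=5): GC 12/23 = 52.2% ✓; Tm = 64.9 + 41·(12 − 16.4)/23 = 57.1°C ✓; 3' end ACT has 1 G/C ✓ — passes.
F4 (25 nt, A=11 T=3 G=6 C=5): GC 11/25 = 44.0% ✓; Tm = 64.9 + 41·(11 − 16.4)/25 = 56.0°C ✓; 3' end AGA has 1 G/C ✓ — passes.
F5 (21 nt, A=4 T=8 G=5 C=4): GC 9/21 = 42.9% ✓; Tm = 64.9 + 41·(9 − 16.4)/21 = 50.5°C, outside 50.6–60.1°C ✗; 3' end GTT has 1 G/C ✓ — fails.

F2, F3 and F4.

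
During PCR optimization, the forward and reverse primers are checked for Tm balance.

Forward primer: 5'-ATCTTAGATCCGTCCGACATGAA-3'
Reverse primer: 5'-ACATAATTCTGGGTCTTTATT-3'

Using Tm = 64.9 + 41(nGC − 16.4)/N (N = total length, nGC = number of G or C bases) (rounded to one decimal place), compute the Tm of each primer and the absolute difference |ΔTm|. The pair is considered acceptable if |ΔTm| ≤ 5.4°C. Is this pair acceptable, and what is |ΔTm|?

|ΔTm| = 8.9°C; the pair is not acceptable.

Forward: G+C = 10, N = 23 → Tm = 64.9 + 41·(10 − 16.4)/23 = 53.5°C.
Reverse: G+C = 6, N = 21 → Tm = 64.9 + 41·(6 − 16.4)/21 = 44.6°C.
|ΔTm| = |53.5 − 44.6| = 8.9°C, > 5.4°C.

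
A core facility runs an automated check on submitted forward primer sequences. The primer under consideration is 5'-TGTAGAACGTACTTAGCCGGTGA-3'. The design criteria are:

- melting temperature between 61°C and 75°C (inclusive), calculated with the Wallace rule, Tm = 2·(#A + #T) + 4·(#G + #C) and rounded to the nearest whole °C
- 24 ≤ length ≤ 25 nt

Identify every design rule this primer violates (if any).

Fails: length.

Base counts: A=6, T=6, G=7, C=4 (length 23).
Tm: Tm = 2·12 + 4·11 = 68°C ✓
length: length 23, outside 24–25 ✗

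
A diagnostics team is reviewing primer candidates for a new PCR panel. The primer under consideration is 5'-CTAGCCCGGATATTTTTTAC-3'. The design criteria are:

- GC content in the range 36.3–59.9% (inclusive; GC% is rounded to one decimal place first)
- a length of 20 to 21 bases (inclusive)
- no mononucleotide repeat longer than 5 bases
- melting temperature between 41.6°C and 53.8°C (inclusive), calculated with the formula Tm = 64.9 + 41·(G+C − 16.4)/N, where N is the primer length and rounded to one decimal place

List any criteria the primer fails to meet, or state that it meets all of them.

Base counts: A=4, T=8, G=3, C=5 (length 20).
GC content: GC 8/20 = 40.0% ✓
length: length 20 ✓
homopolymer run: longest run = 6, exceeds 5 ✗
Tm: Tm = 64.9 + 41·(8 − 16.4)/20 = 47.7°C ✓

Fails: homopolymer run.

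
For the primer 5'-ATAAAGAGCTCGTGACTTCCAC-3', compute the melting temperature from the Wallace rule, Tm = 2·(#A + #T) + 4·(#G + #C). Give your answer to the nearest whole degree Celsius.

Base counts: A=7, T=5, G=4, C=6 (length 22).
Tm = 2·(7+5) + 4·(4+6) = 2·12 + 4·10 = 24 + 40 = 64°C.

64°C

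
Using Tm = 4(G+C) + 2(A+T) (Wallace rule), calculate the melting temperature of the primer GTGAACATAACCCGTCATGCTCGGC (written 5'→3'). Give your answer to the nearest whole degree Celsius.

Base counts: A=6, T=5, G=6, C=8 (length 25).
Tm = 2·(6+5) + 4·(6+8) = 2·11 + 4·14 = 22 + 56 = 78°C.

78°C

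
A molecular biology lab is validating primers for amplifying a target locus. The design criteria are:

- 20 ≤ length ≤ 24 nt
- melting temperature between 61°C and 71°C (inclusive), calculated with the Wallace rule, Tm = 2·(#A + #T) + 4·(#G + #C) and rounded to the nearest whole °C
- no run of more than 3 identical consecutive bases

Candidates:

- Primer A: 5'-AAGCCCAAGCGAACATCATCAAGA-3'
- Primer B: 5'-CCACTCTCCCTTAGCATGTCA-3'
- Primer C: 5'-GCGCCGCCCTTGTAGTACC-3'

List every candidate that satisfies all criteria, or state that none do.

Primer A and Primer B.

Primer A (24 nt, A=11 T=2 G=4 C=7): length 24 ✓; Tm = 2·13 + 4·11 = 70°C ✓; longest run = 3 ✓ — passes.
Primer B (21 nt, A=4 T=6 G=2 C=9): length 21 ✓; Tm = 2·10 + 4·11 = 64°C ✓; longest run = 3 ✓ — passes.
Primer C (19 nt, A=2 T=4 G=5 C=8): length 19, outside 20–24 ✗; Tm = 2·6 + 4·13 = 64°C ✓; longest run = 3 ✓ — fails.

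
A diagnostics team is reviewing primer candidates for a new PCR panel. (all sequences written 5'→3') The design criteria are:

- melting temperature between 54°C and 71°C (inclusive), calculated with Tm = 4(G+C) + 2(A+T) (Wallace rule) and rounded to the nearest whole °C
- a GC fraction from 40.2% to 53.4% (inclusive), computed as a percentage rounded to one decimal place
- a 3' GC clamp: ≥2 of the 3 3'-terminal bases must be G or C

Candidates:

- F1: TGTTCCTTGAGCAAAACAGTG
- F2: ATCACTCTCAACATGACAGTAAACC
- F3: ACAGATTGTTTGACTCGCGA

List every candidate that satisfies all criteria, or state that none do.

F1 and F3.

F1 (21 nt, A=6 T=6 G=5 C=4): Tm = 2·12 + 4·9 = 60°C ✓; GC 9/21 = 42.9% ✓; 3' end GTG has 2 G/C ✓ — passes.
F2 (25 nt, A=10 T=5 G=2 C=8): Tm = 2·15 + 4·10 = 70°C ✓; GC 10/25 = 40.0%, outside 40.2–53.4% ✗; 3' end ACC has 2 G/C ✓ — fails.
F3 (20 nt, A=5 T=6 G=5 C=4): Tm = 2·11 + 4·9 = 58°C ✓; GC 9/20 = 45.0% ✓; 3' end CGA has 2 G/C ✓ — passes.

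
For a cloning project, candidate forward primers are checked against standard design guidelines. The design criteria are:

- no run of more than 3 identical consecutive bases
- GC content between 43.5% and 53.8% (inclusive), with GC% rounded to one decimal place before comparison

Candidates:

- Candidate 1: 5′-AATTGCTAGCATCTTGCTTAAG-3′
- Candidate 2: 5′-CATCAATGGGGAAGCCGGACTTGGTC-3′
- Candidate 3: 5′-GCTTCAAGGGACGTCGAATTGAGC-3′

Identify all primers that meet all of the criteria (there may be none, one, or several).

Candidate 1 (22 nt, A=6 T=8 G=4 C=4): longest run = 2 ✓; GC 8/22 = 36.4%, outside 43.5–53.8% ✗ — fails.
Candidate 2 (26 nt, A=6 T=5 G=9 C=6): longest run = 4, exceeds 3 ✗; GC 15/26 = 57.7%, outside 43.5–53.8% ✗ — fails.
Candidate 3 (24 nt, A=6 T=5 G=8 C=5): longest run = 3 ✓; GC 13/24 = 54.2%, outside 43.5–53.8% ✗ — fails.

None of the candidates satisfy all criteria.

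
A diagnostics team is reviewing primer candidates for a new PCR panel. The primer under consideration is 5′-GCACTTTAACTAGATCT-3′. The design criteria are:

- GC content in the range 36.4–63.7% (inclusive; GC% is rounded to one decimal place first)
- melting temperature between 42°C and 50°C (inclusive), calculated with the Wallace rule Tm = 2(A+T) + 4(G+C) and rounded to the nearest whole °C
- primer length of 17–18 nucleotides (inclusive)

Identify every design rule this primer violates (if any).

Base counts: A=5, T=6, G=2, C=4 (length 17).
GC content: GC 6/17 = 35.3%, outside 36.4–63.7% ✗
Tm: Tm = 2·11 + 4·6 = 46°C ✓
length: length 17 ✓

Fails: GC content.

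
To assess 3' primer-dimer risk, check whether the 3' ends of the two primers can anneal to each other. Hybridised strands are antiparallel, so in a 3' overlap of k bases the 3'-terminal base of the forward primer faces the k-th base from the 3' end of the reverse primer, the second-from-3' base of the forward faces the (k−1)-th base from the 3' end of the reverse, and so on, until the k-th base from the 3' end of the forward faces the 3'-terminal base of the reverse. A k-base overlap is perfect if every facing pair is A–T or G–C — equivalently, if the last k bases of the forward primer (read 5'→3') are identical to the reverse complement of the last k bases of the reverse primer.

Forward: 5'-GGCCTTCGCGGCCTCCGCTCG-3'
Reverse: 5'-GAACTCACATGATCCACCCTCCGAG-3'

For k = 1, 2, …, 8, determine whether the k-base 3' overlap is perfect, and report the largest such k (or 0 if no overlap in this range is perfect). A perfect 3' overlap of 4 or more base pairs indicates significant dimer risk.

Last 8 bases (5'→3') — forward …TCCGCTCG, reverse …CCTCCGAG.
Reverse complement of the reverse primer's last 8 bases: CTCGGAGG; its first k bases are the reverse complement of the reverse primer's last k bases, so a perfect k-base overlap needs the forward primer's last k bases to equal them.
Comparing (forward last k vs required): k=1: G vs C ✗; k=2: CG vs CT ✗; k=3: TCG vs CTC ✗; k=4: CTCG vs CTCG ✓; k=5: GCTCG vs CTCGG ✗; k=6: CGCTCG vs CTCGGA ✗; k=7: CCGCTCG vs CTCGGAG ✗; k=8: TCCGCTCG vs CTCGGAGG ✗.
Only k = 4 is perfect, so the longest perfect 3' overlap is 4.

Longest perfect overlap: 4 complementary base pairs; significant dimer risk (threshold 4).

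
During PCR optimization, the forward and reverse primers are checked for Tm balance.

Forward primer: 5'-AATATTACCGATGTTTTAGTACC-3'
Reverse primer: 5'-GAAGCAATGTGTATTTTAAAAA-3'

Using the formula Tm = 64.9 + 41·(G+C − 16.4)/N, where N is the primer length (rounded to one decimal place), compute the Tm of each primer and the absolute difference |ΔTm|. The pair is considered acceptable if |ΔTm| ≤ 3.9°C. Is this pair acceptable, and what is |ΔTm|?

Forward: G+C = 7, N = 23 → Tm = 64.9 + 41·(7 − 16.4)/23 = 48.1°C.
Reverse: G+C = 5, N = 22 → Tm = 64.9 + 41·(5 − 16.4)/22 = 43.7°C.
|ΔTm| = |48.1 − 43.7| = 4.4°C, > 3.9°C.

|ΔTm| = 4.4°C; the pair is not acceptable.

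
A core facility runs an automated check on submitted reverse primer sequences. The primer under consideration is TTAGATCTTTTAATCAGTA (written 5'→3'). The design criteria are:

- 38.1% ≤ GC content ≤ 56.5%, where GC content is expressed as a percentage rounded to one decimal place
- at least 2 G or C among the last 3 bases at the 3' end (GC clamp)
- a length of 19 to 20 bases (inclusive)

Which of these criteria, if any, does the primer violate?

Base counts: A=6, T=9, G=2, C=2 (length 19).
GC content: GC 4/19 = 21.1%, outside 38.1–56.5% ✗
GC clamp: 3' end GTA has 1 G/C, need ≥2 ✗
length: length 19 ✓

Fails: GC content, GC clamp.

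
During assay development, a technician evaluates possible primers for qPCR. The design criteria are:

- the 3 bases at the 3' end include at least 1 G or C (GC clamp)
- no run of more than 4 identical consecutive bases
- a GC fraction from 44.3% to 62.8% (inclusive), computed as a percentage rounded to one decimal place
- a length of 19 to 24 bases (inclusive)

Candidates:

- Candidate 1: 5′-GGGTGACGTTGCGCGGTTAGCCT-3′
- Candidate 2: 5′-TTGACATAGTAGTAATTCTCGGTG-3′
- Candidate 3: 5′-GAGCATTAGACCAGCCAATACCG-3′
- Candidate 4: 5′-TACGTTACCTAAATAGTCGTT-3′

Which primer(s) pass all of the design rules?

Candidate 3 only.

Candidate 1 (23 nt, A=2 T=6 G=10 C=5): 3' end CCT has 2 G/C ✓; longest run = 3 ✓; GC 15/23 = 65.2%, outside 44.3–62.8% ✗; length 23 ✓ — fails.
Candidate 2 (24 nt, A=6 T=9 G=6 C=3): 3' end GTG has 2 G/C ✓; longest run = 2 ✓; GC 9/24 = 37.5%, outside 44.3–62.8% ✗; length 24 ✓ — fails.
Candidate 3 (23 nt, A=8 T=3 G=5 C=7): 3' end CCG has 3 G/C ✓; longest run = 2 ✓; GC 12/23 = 52.2% ✓; length 23 ✓ — passes.
Candidate 4 (21 nt, A=6 T=8 G=3 C=4): 3' end GTT has 1 G/C ✓; longest run = 3 ✓; GC 7/21 = 33.3%, outside 44.3–62.8% ✗; length 21 ✓ — fails.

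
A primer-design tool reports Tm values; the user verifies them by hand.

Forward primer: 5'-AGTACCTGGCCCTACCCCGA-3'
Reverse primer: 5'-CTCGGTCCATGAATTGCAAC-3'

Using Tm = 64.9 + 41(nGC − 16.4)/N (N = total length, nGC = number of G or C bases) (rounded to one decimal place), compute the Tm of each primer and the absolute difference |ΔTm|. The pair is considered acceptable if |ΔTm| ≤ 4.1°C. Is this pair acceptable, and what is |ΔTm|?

|ΔTm| = 6.1°C; the pair is not acceptable.

Forward: G+C = 13, N = 20 → Tm = 64.9 + 41·(13 − 16.4)/20 = 57.9°C.
Reverse: G+C = 10, N = 20 → Tm = 64.9 + 41·(10 − 16.4)/20 = 51.8°C.
|ΔTm| = |57.9 − 51.8| = 6.1°C, > 4.1°C.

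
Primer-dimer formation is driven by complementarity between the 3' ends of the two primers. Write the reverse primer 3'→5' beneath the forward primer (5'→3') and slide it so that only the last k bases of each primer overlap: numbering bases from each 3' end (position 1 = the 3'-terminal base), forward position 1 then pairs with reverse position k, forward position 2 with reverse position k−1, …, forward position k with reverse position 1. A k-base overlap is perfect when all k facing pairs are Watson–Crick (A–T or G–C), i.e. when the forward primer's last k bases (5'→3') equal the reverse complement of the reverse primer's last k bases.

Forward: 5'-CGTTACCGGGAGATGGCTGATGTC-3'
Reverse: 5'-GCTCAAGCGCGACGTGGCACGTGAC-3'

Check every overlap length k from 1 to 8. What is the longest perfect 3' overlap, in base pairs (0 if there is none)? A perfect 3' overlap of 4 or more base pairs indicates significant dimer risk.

Last 8 bases (5'→3') — forward …CTGATGTC, reverse …CACGTGAC.
Reverse complement of the reverse primer's last 8 bases: GTCACGTG; its first k bases are the reverse complement of the reverse primer's last k bases, so a perfect k-base overlap needs the forward primer's last k bases to equal them.
Comparing (forward last k vs required): k=1: C vs G ✗; k=2: TC vs GT ✗; k=3: GTC vs GTC ✓; k=4: TGTC vs GTCA ✗; k=5: ATGTC vs GTCAC ✗; k=6: GATGTC vs GTCACG ✗; k=7: TGATGTC vs GTCACGT ✗; k=8: CTGATGTC vs GTCACGTG ✗.
Only k = 3 is perfect, so the longest perfect 3' overlap is 3.

Longest perfect overlap: 3 complementary base pairs; below the dimer-risk threshold (threshold 4).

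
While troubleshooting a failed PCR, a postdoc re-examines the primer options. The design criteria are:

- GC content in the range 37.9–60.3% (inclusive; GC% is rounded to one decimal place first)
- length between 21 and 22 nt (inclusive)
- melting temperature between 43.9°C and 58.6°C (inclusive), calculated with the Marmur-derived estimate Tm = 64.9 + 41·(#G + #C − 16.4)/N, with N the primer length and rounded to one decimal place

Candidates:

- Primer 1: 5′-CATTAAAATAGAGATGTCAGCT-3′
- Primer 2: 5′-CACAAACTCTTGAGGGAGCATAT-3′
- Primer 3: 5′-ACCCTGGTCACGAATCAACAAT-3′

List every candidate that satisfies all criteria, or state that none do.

Primer 3 only.

Primer 1 (22 nt, A=9 T=6 G=4 C=3): GC 7/22 = 31.8%, outside 37.9–60.3% ✗; length 22 ✓; Tm = 64.9 + 41·(7 − 16.4)/22 = 47.4°C ✓ — fails.
Primer 2 (23 nt, A=8 T=5 G=5 C=5): GC 10/23 = 43.5% ✓; length 23, outside 21–22 ✗; Tm = 64.9 + 41·(10 − 16.4)/23 = 53.5°C ✓ — fails.
Primer 3 (22 nt, A=8 T=4 G=3 C=7): GC 10/22 = 45.5% ✓; length 22 ✓; Tm = 64.9 + 41·(10 − 16.4)/22 = 53.0°C ✓ — passes.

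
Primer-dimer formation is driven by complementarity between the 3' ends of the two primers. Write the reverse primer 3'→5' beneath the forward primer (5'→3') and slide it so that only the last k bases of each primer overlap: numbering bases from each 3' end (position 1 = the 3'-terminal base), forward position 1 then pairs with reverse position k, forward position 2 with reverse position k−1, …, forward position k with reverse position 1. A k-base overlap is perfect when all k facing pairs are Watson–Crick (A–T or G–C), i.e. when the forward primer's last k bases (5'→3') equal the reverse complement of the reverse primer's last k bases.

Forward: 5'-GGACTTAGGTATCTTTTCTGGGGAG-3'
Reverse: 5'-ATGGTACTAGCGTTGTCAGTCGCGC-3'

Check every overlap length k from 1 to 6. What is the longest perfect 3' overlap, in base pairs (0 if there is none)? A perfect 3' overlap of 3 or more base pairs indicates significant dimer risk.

Longest perfect overlap: 1 complementary base pair; below the dimer-risk threshold (threshold 3).

Last 6 bases (5'→3') — forward …GGGGAG, reverse …TCGCGC.
Reverse complement of the reverse primer's last 6 bases: GCGCGA; its first k bases are the reverse complement of the reverse primer's last k bases, so a perfect k-base overlap needs the forward primer's last k bases to equal them.
Comparing (forward last k vs required): k=1: G vs G ✓; k=2: AG vs GC ✗; k=3: GAG vs GCG ✗; k=4: GGAG vs GCGC ✗; k=5: GGGAG vs GCGCG ✗; k=6: GGGGAG vs GCGCGA ✗.
Only k = 1 is perfect, so the longest perfect 3' overlap is 1.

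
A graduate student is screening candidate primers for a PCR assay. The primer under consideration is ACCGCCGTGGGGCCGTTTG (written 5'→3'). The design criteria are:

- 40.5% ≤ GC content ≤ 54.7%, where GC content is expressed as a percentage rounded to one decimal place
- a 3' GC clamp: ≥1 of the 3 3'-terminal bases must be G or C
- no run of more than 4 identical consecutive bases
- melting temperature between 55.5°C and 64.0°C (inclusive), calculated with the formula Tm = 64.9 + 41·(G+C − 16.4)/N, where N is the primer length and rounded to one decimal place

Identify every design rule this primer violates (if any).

Base counts: A=1, T=4, G=8, C=6 (length 19).
GC content: GC 14/19 = 73.7%, outside 40.5–54.7% ✗
GC clamp: 3' end TTG has 1 G/C ✓
homopolymer run: longest run = 4 ✓
Tm: Tm = 64.9 + 41·(14 − 16.4)/19 = 59.7°C ✓

Fails: GC content.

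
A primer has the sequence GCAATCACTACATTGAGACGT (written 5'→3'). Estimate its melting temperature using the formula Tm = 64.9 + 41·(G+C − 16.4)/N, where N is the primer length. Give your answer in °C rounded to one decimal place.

Base counts: A=7, T=5, G=4, C=5; G+C = 9, N = 21.
Tm = 64.9 + 41·(9 − 16.4)/21 = 64.9 + -303.40/21 = 50.5°C.

50.5°C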